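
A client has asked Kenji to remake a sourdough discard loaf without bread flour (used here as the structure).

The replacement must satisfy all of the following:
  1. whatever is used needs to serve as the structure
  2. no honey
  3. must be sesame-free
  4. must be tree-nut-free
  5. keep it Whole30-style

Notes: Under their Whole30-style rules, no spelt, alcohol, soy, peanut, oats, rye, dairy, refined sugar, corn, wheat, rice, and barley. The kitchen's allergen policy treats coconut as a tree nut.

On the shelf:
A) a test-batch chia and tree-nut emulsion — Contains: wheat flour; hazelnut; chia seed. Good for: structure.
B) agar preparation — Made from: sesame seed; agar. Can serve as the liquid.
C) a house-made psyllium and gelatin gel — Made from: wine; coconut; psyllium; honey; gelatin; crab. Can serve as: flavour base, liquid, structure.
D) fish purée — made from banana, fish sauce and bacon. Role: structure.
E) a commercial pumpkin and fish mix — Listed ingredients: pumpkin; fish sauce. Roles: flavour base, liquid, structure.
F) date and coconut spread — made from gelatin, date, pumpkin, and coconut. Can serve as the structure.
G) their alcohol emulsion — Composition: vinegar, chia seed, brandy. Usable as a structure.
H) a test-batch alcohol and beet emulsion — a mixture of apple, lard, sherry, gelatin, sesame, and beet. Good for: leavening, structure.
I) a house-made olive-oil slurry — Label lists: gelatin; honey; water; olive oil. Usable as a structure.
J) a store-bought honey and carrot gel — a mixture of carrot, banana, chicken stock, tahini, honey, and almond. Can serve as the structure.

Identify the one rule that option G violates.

Whole30-style

usable as a structure: satisfied
Whole30-style: has brandy — fails
sesame-free: satisfied
honey-free: satisfied
tree-nut-free: satisfied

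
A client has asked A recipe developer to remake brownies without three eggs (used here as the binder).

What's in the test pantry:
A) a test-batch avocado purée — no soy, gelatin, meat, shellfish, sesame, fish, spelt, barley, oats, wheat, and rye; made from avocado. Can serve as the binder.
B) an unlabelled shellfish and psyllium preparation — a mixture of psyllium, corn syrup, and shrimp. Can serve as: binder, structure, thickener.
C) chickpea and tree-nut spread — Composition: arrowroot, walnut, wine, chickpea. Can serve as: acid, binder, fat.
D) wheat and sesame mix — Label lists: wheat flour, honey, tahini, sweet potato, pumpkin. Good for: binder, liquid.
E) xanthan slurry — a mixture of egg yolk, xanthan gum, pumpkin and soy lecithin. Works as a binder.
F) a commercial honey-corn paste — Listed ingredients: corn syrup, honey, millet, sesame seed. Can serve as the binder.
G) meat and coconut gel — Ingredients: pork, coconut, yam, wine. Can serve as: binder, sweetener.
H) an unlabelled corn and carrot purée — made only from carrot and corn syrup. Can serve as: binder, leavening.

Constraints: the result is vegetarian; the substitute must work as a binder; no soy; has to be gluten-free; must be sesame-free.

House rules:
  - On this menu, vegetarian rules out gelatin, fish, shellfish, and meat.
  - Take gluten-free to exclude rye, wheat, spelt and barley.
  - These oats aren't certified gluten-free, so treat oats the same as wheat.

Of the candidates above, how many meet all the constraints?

3

A: gluten-free, vegetarian — valid
B: has shrimp, so not vegetarian — out
C: all constraints satisfied — keep
D: has wheat flour, so not gluten-free; has tahini, so not sesame-free — reject
E: has soy lecithin, so not soy-free — no
F: has sesame seed, so not sesame-free — no
G: has pork, so not vegetarian — reject
H: only corn syrup and carrot; none excluded — keep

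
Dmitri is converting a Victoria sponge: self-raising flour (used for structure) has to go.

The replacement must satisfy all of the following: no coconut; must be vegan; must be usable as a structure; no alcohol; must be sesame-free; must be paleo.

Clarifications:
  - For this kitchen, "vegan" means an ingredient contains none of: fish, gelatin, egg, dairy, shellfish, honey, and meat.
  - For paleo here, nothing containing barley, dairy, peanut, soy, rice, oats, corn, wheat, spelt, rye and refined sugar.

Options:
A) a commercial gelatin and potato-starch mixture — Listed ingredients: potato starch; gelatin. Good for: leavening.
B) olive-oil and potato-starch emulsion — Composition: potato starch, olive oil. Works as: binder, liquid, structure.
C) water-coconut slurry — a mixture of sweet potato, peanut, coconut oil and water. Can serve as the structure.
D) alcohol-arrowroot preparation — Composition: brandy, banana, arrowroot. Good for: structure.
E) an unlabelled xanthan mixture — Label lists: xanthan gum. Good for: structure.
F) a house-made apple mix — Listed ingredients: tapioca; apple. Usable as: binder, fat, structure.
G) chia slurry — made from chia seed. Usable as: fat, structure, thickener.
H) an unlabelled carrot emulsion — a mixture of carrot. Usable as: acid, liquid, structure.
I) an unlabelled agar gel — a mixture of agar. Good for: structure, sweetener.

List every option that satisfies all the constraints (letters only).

A: not usable as a structure; has gelatin, so not vegan — reject
B: nothing on the exclusion list — keep
C: has peanut, so not paleo; has coconut oil, so not coconut-free — no
D: has brandy, so not alcohol-free — out
E: nothing on the exclusion list — valid
F: only tapioca and apple; none excluded — valid
G: every rule checks out — valid
H: only carrot; none excluded — keep
I: only agar; none excluded — valid

B, E, F, G, H, I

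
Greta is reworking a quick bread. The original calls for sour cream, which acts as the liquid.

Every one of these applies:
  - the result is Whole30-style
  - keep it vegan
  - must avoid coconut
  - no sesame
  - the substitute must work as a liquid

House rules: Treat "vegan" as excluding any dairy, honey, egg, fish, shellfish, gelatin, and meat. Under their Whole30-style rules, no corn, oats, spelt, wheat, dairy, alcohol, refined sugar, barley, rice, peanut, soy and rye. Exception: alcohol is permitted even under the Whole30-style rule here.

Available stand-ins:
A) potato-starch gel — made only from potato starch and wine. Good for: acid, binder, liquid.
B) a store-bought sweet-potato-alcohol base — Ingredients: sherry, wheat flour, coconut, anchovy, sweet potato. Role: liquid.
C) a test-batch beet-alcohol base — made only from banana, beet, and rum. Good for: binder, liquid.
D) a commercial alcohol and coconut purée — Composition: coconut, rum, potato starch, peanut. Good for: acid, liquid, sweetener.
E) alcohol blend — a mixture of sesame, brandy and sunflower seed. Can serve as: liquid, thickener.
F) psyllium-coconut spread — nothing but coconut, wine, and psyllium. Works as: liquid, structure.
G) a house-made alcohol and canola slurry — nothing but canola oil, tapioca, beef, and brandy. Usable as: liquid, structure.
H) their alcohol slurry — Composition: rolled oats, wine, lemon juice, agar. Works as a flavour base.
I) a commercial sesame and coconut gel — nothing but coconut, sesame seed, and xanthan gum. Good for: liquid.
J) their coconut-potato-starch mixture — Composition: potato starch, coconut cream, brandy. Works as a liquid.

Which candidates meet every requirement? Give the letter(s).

A, C

A: alcohol is permitted under the Whole30-style carve-out; nothing else excluded — keep
B: has anchovy, so not vegan; has wheat flour, so not Whole30-style (and 1 more) — out
C: alcohol is permitted under the Whole30-style carve-out; nothing else excluded — valid
D: has peanut, so not Whole30-style; has coconut, so not coconut-free — no
E: has sesame, so not sesame-free — out
F: has coconut, so not coconut-free — out
G: has beef, so not vegan — no
H: not usable as a liquid; has rolled oats, so not Whole30-style — out
I: has sesame seed, so not sesame-free; has coconut, so not coconut-free — out
J: has coconut cream, so not coconut-free — out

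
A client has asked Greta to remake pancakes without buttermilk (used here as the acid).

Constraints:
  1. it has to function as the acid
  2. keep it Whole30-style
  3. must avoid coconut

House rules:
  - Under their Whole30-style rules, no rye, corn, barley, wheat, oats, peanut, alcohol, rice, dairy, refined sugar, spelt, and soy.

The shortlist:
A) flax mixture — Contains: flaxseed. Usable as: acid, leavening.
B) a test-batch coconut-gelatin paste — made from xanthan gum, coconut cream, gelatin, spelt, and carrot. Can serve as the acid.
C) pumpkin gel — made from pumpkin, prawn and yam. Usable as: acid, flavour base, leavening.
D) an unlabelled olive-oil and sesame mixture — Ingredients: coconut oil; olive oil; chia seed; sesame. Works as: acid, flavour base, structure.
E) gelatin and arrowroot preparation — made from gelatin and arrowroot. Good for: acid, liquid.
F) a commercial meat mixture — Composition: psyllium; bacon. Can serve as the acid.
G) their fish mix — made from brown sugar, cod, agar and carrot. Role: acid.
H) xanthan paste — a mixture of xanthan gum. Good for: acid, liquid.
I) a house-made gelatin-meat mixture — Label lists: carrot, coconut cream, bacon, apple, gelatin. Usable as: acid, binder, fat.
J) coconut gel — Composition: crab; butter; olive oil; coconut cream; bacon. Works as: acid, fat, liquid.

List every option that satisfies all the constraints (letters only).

A, C, E, F, H

A: Whole30-style, no coconut — OK
B: has spelt, so not Whole30-style; has coconut cream, so not coconut-free — reject
C: nothing on the exclusion list — keep
D: has coconut oil, so not coconut-free — no
E: every rule checks out — keep
F: nothing on the exclusion list — valid
G: has brown sugar, so not Whole30-style — no
H: Whole30-style, no coconut — OK
I: has coconut cream, so not coconut-free — out
J: has butter, so not Whole30-style; has coconut cream, so not coconut-free — reject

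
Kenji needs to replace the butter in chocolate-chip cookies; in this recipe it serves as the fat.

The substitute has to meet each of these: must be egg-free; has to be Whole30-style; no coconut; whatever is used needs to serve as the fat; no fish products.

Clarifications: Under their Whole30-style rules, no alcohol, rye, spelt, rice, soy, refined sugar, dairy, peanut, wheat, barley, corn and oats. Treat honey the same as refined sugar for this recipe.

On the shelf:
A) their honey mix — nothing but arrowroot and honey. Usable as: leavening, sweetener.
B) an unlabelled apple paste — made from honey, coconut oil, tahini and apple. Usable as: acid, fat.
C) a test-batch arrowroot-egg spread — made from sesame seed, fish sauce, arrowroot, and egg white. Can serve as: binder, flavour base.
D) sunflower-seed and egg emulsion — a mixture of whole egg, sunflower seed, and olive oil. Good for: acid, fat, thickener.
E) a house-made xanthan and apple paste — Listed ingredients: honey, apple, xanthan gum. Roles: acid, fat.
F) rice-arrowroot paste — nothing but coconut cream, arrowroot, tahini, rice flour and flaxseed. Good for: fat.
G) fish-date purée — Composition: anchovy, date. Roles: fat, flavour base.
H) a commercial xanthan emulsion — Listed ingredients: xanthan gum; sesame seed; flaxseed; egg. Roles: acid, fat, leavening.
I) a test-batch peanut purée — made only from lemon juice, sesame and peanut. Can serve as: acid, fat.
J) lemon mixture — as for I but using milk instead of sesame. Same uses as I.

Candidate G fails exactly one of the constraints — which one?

fish-free

usable as a fat: satisfied
Whole30-style: satisfied
coconut-free: satisfied
fish-free: has anchovy — fails
egg-free: satisfied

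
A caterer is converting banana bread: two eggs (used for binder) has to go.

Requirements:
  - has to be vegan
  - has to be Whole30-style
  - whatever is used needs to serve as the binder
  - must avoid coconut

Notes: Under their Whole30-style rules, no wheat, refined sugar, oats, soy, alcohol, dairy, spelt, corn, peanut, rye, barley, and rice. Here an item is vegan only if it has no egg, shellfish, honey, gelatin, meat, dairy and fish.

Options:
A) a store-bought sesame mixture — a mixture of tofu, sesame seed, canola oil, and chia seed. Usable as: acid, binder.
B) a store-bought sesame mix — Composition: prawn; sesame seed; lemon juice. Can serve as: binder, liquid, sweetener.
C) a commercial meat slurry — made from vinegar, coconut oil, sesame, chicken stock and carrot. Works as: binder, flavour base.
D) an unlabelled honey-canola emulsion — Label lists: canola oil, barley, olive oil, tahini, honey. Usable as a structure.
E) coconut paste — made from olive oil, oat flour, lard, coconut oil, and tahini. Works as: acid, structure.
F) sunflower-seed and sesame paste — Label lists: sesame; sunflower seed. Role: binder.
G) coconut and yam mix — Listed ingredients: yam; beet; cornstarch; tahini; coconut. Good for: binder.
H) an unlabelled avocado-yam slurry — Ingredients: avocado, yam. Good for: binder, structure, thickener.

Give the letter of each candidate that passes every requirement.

F, H

A: has tofu, so not Whole30-style — out
B: has prawn, so not vegan — no
C: has chicken stock, so not vegan; has coconut oil, so not coconut-free — out
D: not usable as a binder; has barley, so not Whole30-style (and 1 more) — reject
E: not usable as a binder; has oat flour, so not Whole30-style (and 2 more) — out
F: only sesame and sunflower seed; none excluded — keep
G: has cornstarch, so not Whole30-style; has coconut, so not coconut-free — reject
H: only yam and avocado; none excluded — valid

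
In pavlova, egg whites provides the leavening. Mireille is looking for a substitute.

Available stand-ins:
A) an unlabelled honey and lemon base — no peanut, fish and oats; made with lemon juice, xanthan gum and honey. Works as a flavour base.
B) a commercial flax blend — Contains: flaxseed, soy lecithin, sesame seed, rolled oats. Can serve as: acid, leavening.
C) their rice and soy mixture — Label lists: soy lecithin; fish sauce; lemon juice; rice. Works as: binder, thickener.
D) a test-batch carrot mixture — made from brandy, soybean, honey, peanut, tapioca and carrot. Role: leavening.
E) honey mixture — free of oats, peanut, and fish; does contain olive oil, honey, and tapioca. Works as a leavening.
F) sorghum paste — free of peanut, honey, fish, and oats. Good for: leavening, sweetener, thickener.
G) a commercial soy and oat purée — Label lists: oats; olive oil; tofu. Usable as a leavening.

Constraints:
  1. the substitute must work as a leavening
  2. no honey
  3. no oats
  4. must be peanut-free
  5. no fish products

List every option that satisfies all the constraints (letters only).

A: not usable as a leavening; has honey, so not honey-free — out
B: has rolled oats, so not oat-free — no
C: not usable as a leavening; has fish sauce, so not fish-free — reject
D: has honey, so not honey-free; has peanut, so not peanut-free — no
E: has honey, so not honey-free — reject
F: works as a leavening, no oats, no fish — valid
G: has oats, so not oat-free — reject

F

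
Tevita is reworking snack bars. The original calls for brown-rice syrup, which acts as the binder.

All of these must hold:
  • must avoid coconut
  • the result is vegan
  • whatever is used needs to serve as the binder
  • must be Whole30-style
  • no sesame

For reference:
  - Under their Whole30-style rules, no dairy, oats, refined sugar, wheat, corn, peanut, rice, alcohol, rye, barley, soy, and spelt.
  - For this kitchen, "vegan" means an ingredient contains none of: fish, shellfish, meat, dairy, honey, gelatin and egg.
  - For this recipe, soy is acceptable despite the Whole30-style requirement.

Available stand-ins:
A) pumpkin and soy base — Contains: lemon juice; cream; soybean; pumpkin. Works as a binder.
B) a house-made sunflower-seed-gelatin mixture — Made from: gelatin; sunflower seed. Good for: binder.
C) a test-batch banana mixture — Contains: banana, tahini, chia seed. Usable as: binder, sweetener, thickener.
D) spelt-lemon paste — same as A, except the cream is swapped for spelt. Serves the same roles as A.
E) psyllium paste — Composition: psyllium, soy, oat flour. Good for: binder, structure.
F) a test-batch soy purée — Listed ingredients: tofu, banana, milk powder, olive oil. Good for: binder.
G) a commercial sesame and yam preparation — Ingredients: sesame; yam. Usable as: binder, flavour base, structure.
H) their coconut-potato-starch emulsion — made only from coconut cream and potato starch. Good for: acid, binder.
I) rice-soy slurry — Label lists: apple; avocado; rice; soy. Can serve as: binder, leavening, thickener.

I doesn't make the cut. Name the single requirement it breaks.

Whole30-style

usable as a binder: satisfied
Whole30-style: has rice — fails
vegan: satisfied
sesame-free: satisfied
coconut-free: satisfied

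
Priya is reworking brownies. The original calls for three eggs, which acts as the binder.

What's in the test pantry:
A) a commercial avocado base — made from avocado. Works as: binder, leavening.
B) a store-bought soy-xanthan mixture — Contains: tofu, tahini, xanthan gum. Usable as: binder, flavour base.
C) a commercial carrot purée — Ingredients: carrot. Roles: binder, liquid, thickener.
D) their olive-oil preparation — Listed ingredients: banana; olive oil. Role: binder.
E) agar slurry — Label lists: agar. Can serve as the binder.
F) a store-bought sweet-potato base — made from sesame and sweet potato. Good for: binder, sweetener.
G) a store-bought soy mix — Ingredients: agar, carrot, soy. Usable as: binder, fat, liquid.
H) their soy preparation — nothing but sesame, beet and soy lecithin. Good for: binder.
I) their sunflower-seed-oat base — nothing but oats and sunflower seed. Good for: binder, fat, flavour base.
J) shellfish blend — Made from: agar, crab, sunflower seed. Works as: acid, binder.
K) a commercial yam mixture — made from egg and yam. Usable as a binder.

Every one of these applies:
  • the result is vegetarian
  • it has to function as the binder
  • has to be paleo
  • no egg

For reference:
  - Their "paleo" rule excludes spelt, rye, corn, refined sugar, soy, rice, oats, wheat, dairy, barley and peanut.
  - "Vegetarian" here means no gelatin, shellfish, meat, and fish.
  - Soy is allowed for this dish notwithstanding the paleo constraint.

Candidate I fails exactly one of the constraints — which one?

usable as a binder: satisfied
paleo: has oats — fails
vegetarian: satisfied
egg-free: satisfied

paleo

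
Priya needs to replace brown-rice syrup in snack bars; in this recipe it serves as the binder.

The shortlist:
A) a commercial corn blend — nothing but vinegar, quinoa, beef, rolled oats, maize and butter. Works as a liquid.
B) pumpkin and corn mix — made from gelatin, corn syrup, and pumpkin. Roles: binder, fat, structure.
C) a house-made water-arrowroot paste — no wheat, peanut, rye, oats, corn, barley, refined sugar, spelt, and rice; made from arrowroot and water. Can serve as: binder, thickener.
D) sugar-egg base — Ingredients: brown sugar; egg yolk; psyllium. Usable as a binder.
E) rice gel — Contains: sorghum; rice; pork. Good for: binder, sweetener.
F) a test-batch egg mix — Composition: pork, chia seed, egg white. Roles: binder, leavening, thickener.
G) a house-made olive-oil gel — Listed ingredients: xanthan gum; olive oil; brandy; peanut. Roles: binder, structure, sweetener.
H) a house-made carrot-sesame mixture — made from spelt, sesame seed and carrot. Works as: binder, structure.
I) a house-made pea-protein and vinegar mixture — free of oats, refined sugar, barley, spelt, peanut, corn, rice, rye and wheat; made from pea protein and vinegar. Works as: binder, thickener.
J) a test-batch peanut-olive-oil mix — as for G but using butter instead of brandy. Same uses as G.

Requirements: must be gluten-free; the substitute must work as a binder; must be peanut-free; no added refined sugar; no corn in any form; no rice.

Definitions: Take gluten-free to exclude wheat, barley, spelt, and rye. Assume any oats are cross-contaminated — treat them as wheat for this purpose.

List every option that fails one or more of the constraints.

A: not usable as a binder; has rolled oats, so not gluten-free (and 1 more) — no
B: has corn syrup, so not corn-free — out
C: works as a binder, gluten-free, no peanut — keep
D: has brown sugar, so not no-added-sugar — out
E: has rice, so not rice-free — reject
F: all constraints satisfied — OK
G: has peanut, so not peanut-free — reject
H: has spelt, so not gluten-free — out
I: works as a binder, no peanut, gluten-free — OK
J: has peanut, so not peanut-free — out

A, B, D, E, G, H, J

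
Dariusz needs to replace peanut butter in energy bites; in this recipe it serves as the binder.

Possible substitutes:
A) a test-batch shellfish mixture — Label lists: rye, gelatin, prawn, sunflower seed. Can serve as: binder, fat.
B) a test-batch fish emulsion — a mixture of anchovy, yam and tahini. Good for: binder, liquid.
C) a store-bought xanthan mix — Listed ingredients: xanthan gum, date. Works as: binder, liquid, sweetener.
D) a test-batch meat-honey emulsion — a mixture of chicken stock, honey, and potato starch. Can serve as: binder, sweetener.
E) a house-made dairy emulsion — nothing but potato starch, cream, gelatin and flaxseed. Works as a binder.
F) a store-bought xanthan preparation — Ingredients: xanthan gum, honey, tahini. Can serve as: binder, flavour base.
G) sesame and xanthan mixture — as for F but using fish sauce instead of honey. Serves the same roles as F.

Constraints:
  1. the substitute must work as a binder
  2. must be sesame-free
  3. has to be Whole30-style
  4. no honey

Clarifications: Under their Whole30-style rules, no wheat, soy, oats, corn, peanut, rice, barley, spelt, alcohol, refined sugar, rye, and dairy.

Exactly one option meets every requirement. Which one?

A: has rye, so not Whole30-style — no
B: has tahini, so not sesame-free — reject
C: no honey, no sesame — OK
D: has honey, so not honey-free — out
E: has cream, so not Whole30-style — no
F: has tahini, so not sesame-free; has honey, so not honey-free — out
G: has tahini, so not sesame-free — out

C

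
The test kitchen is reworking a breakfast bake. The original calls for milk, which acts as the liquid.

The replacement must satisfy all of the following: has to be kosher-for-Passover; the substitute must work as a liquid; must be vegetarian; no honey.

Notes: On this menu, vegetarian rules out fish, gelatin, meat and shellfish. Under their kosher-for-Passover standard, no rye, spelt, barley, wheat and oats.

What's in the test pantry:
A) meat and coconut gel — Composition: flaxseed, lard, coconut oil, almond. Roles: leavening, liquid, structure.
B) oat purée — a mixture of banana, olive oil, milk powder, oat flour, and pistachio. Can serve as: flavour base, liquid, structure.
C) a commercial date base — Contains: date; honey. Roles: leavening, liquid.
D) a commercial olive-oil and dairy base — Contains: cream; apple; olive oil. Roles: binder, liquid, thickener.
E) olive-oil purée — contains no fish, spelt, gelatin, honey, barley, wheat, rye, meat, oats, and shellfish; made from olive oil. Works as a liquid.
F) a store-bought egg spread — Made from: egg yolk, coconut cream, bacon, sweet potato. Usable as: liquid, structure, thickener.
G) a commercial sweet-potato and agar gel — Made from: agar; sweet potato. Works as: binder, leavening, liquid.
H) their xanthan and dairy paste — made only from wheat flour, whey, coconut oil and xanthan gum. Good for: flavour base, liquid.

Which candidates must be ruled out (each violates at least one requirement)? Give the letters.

A: has lard, so not vegetarian — reject
B: has oat flour, so not kosher-for-Passover — reject
C: has honey, so not honey-free — reject
D: only cream, apple, and olive oil; none excluded — keep
E: works as a liquid, vegetarian, no honey — valid
F: has bacon, so not vegetarian — out
G: all constraints satisfied — keep
H: has wheat flour, so not kosher-for-Passover — no

A, B, C, F, H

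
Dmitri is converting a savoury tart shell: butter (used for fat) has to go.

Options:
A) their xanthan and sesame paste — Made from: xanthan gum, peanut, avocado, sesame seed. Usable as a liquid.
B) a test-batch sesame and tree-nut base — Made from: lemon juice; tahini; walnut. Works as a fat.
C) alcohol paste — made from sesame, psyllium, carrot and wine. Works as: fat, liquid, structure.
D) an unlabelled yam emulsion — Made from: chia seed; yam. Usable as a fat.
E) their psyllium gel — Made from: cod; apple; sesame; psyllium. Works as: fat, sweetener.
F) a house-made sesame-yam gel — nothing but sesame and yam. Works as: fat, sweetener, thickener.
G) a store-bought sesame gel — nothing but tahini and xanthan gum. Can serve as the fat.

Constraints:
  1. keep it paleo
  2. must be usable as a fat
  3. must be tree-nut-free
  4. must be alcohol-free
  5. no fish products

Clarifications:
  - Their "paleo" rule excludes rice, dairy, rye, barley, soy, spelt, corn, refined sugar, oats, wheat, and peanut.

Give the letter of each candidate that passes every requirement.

D, F, G

A: not usable as a fat; has peanut, so not paleo — out
B: has walnut, so not tree-nut-free — out
C: has wine, so not alcohol-free — reject
D: works as a fat, paleo, no tree nuts — keep
E: has cod, so not fish-free — reject
F: no alcohol, paleo — valid
G: only tahini and xanthan gum; none excluded — OK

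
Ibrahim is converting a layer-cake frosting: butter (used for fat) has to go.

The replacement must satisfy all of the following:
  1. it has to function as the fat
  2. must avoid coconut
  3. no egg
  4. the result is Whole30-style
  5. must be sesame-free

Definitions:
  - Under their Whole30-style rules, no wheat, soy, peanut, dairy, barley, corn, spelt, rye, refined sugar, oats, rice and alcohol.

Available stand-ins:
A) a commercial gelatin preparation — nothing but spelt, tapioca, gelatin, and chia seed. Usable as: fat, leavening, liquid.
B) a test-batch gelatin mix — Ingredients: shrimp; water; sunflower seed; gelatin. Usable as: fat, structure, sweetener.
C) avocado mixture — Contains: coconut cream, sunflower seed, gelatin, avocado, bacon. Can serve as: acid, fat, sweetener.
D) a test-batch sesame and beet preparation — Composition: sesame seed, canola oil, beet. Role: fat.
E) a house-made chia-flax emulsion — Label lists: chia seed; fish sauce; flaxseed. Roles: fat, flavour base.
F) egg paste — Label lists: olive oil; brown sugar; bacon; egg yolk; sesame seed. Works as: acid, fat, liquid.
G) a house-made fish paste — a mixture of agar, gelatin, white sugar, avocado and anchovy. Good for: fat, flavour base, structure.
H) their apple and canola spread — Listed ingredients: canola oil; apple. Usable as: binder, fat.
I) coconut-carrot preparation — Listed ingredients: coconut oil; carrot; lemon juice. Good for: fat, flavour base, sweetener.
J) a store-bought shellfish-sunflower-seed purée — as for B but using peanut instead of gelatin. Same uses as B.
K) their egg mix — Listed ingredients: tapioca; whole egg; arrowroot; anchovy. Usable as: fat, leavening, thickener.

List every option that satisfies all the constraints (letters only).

B, E, H

A: has spelt, so not Whole30-style — reject
B: nothing on the exclusion list — OK
C: has coconut cream, so not coconut-free — out
D: has sesame seed, so not sesame-free — no
E: Whole30-style, no egg — keep
F: has brown sugar, so not Whole30-style; has sesame seed, so not sesame-free (and 1 more) — no
G: has white sugar, so not Whole30-style — no
H: every rule checks out — valid
I: has coconut oil, so not coconut-free — reject
J: has peanut, so not Whole30-style — out
K: has whole egg, so not egg-free — no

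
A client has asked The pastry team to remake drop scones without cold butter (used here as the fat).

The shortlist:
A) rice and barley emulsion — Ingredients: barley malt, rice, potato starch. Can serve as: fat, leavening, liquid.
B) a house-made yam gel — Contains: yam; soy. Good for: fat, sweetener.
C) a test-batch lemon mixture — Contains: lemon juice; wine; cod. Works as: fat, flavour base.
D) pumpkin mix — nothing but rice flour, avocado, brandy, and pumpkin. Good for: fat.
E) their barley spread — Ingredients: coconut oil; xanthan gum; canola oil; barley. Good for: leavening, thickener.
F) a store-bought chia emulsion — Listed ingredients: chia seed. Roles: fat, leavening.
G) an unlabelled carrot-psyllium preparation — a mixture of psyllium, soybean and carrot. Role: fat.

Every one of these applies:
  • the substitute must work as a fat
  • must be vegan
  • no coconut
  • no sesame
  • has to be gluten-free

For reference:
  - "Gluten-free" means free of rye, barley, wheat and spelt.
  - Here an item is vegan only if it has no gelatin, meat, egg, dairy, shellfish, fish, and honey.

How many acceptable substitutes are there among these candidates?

4

A: has barley malt, so not gluten-free — out
B: only soy and yam; none excluded — OK
C: has cod, so not vegan — reject
D: works as a fat, no sesame, no coconut — OK
E: not usable as a fat; has barley, so not gluten-free (and 1 more) — reject
F: works as a fat, no coconut, no sesame — keep
G: nothing on the exclusion list — OK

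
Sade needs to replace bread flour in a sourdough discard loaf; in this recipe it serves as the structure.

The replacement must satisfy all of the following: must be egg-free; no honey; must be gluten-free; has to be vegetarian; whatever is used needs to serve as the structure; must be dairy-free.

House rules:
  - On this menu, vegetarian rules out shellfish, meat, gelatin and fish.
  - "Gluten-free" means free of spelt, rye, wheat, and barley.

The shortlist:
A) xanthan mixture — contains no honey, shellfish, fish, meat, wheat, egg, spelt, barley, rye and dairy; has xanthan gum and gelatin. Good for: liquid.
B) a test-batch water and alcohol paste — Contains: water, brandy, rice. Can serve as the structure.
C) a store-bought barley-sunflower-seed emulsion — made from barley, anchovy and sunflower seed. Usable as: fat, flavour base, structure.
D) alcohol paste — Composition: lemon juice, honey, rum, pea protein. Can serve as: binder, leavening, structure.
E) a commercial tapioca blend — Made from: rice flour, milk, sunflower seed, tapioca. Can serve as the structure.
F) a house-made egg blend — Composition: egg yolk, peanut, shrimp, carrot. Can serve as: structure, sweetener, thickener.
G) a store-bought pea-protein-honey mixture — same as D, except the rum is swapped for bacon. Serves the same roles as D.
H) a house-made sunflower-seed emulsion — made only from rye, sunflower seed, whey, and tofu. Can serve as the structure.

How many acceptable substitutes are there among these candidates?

A: not usable as a structure; has gelatin, so not vegetarian — no
B: gluten-free, no egg — keep
C: has anchovy, so not vegetarian; has barley, so not gluten-free — out
D: has honey, so not honey-free — reject
E: has milk, so not dairy-free — reject
F: has shrimp, so not vegetarian; has egg yolk, so not egg-free — out
G: has bacon, so not vegetarian; has honey, so not honey-free — reject
H: has rye, so not gluten-free; has whey, so not dairy-free — reject

1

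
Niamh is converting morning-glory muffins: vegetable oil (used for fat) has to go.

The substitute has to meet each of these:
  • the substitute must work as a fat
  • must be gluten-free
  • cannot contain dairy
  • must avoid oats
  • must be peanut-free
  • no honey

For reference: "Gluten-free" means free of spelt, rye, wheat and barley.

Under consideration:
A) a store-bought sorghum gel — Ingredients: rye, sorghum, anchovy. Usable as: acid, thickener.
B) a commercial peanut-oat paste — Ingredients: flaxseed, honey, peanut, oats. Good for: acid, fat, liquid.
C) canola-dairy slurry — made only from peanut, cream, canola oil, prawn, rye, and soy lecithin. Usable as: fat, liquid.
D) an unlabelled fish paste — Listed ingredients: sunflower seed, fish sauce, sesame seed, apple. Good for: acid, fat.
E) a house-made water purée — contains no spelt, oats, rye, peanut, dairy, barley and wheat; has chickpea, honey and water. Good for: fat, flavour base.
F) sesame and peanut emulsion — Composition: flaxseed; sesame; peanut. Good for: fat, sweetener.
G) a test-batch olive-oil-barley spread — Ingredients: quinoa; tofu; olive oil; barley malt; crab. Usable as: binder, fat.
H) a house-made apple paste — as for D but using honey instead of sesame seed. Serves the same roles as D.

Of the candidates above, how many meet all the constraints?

1

A: not usable as a fat; has rye, so not gluten-free — reject
B: has oats, so not oat-free; has honey, so not honey-free (and 1 more) — reject
C: has rye, so not gluten-free; has cream, so not dairy-free (and 1 more) — reject
D: fish sauce and sesame seed etc. — none of it excluded — valid
E: has honey, so not honey-free — out
F: has peanut, so not peanut-free — no
G: has barley malt, so not gluten-free — out
H: has honey, so not honey-free — no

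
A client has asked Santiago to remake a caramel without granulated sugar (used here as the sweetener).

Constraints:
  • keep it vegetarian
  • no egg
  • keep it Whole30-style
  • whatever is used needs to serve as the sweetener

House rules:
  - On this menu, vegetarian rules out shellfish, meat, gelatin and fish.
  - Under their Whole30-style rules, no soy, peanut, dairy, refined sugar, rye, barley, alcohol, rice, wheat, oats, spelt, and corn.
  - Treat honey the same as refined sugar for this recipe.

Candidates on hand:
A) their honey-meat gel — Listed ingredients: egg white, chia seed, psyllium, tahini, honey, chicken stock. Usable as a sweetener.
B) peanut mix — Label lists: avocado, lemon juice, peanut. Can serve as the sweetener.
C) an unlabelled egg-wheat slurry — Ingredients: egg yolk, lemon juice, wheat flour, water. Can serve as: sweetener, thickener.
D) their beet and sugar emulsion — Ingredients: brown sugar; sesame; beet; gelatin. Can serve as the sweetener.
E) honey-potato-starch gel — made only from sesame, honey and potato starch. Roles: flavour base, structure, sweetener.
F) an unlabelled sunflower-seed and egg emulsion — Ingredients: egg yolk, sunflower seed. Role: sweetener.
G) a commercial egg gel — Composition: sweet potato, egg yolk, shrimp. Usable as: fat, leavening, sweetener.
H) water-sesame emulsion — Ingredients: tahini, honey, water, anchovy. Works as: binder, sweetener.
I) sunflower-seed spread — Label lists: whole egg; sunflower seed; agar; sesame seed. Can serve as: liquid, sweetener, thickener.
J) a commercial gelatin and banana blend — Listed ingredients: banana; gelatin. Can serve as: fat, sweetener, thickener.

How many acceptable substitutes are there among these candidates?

A: has chicken stock, so not vegetarian; has honey, so not Whole30-style (and 1 more) — no
B: has peanut, so not Whole30-style — out
C: has wheat flour, so not Whole30-style; has egg yolk, so not egg-free — no
D: has gelatin, so not vegetarian; has brown sugar, so not Whole30-style — out
E: has honey, so not Whole30-style — reject
F: has egg yolk, so not egg-free — out
G: has shrimp, so not vegetarian; has egg yolk, so not egg-free — out
H: has anchovy, so not vegetarian; has honey, so not Whole30-style — reject
I: has whole egg, so not egg-free — out
J: has gelatin, so not vegetarian — no

0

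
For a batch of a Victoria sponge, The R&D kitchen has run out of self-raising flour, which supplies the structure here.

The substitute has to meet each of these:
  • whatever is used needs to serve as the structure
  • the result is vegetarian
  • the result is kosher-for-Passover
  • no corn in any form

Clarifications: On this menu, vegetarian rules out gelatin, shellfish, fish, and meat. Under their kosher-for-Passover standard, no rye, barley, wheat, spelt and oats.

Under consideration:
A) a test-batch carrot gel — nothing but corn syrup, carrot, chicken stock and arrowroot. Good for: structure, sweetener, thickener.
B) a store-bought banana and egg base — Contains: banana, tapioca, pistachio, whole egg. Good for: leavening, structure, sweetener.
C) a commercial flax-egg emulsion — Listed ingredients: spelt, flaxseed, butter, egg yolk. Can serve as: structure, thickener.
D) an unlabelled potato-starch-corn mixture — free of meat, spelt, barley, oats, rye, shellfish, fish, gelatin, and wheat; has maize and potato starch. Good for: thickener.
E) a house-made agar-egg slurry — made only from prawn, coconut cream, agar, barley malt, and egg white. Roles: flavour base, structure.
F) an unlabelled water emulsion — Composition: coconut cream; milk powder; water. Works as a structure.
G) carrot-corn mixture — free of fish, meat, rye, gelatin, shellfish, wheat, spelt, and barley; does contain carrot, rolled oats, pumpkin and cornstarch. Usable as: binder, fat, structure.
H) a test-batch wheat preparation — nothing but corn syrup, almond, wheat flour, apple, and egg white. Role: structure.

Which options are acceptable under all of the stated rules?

A: has chicken stock, so not vegetarian; has corn syrup, so not corn-free — out
B: all constraints satisfied — OK
C: has spelt, so not kosher-for-Passover — reject
D: not usable as a structure; has maize, so not corn-free — no
E: has prawn, so not vegetarian; has barley malt, so not kosher-for-Passover — reject
F: kosher-for-Passover, vegetarian — valid
G: has rolled oats, so not kosher-for-Passover; has cornstarch, so not corn-free — out
H: has wheat flour, so not kosher-for-Passover; has corn syrup, so not corn-free — out

B, F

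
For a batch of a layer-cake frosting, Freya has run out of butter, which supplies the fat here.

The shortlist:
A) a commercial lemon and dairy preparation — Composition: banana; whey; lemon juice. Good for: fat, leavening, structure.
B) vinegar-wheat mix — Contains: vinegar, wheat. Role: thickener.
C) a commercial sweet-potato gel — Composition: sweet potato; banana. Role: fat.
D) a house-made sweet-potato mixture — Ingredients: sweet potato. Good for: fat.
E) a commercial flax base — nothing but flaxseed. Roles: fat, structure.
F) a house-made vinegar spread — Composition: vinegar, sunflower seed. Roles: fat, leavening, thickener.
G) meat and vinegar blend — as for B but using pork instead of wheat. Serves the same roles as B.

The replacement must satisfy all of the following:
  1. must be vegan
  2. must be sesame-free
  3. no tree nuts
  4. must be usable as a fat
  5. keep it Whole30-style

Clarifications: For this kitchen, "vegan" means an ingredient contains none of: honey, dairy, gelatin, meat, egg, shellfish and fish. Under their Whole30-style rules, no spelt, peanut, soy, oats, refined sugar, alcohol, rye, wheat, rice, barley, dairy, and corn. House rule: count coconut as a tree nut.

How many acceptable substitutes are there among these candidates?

A: has whey, so not vegan; has whey, so not Whole30-style — out
B: not usable as a fat; has wheat, so not Whole30-style — reject
C: only banana and sweet potato; none excluded — OK
D: works as a fat, Whole30-style, vegan — valid
E: nothing on the exclusion list — OK
F: vegan, Whole30-style — valid
G: not usable as a fat; has pork, so not vegan — no

4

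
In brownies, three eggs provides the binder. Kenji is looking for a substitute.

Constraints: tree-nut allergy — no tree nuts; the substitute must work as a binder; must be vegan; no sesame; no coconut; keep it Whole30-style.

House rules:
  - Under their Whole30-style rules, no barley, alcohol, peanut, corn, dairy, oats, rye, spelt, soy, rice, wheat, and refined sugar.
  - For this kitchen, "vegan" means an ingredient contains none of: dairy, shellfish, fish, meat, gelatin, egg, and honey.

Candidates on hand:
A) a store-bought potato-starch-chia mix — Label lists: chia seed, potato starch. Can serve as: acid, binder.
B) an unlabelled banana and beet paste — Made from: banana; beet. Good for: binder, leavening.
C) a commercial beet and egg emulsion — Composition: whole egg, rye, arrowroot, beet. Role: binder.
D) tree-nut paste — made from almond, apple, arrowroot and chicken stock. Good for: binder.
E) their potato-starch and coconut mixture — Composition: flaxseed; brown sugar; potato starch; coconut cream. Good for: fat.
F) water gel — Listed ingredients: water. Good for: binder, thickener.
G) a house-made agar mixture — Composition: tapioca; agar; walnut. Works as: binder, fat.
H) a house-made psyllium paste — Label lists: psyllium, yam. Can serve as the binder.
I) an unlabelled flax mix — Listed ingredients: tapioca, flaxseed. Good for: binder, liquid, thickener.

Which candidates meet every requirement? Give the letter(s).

A, B, F, H, I

A: no tree nuts, Whole30-style — valid
B: works as a binder, no sesame, vegan — valid
C: has rye, so not Whole30-style; has whole egg, so not vegan — out
D: has chicken stock, so not vegan; has almond, so not tree-nut-free — no
E: not usable as a binder; has brown sugar, so not Whole30-style (and 1 more) — reject
F: works as a binder, vegan, no sesame — OK
G: has walnut, so not tree-nut-free — out
H: every rule checks out — keep
I: all constraints satisfied — keep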